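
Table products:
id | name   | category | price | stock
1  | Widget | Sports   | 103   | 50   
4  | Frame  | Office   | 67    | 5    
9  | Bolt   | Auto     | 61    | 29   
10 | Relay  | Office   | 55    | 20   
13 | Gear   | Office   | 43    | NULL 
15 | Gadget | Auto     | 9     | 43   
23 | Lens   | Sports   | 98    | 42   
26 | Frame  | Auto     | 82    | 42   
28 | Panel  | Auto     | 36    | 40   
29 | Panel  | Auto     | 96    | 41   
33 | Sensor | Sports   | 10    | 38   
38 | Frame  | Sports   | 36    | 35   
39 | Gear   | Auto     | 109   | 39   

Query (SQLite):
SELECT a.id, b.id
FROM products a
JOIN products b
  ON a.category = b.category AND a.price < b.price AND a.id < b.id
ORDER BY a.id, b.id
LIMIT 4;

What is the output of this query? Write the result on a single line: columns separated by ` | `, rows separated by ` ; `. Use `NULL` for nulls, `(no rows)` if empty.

Pairs (a,b) with same category, a.price < b.price, a.id < b.id.
category groups: Auto:{9,15,26,28,29,39} Office:{4,10,13} Sports:{1,23,33,38}
Ordered by (a.id, b.id); first 4.

9 | 26 ; 9 | 29 ; 9 | 39 ; 15 | 26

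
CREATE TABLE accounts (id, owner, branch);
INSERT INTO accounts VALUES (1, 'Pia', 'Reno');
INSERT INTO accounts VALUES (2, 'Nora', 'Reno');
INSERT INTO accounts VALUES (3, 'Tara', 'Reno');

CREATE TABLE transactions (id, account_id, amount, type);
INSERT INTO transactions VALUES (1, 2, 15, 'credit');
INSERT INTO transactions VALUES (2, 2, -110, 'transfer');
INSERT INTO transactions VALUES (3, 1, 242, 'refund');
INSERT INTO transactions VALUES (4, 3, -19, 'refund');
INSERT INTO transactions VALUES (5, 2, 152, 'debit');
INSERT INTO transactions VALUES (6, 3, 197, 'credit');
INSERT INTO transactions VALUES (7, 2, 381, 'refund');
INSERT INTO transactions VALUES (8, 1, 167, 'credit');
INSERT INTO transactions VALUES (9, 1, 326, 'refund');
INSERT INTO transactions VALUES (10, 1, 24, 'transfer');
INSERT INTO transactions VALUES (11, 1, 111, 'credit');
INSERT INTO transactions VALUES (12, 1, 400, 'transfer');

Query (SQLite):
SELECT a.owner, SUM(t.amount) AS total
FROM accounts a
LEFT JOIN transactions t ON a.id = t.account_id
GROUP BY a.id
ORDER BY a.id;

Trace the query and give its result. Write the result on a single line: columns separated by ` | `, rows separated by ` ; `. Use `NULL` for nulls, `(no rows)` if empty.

LEFT JOIN keeps every accounts row; unmatched ones get NULL for transactions columns.
Group by accounts.id and compute SUM(t.amount). SUM over an all-NULL group is NULL.
  1: ids {3, 8, 9, 10, 11, 12} → SUM(t.amount)=1270
  2: ids {1, 2, 5, 7} → SUM(t.amount)=438
  3: ids {4, 6} → SUM(t.amount)=178

Pia | 1270 ; Nora | 438 ; Tara | 178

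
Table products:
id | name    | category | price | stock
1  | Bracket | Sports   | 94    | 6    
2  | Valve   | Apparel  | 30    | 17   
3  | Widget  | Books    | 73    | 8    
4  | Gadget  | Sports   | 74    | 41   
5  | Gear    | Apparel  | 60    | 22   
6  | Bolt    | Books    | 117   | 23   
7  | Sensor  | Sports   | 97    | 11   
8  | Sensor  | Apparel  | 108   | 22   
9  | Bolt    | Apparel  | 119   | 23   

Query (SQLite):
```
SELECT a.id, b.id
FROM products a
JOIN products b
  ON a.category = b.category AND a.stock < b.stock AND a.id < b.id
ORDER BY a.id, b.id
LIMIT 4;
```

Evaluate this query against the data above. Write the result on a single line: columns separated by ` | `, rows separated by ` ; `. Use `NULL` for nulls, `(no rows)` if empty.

1 | 4 ; 1 | 7 ; 2 | 5 ; 2 | 8

Pairs (a,b) with same category, a.stock < b.stock, a.id < b.id.
category groups: Apparel:{2,5,8,9} Books:{3,6} Sports:{1,4,7}
Ordered by (a.id, b.id); first 4.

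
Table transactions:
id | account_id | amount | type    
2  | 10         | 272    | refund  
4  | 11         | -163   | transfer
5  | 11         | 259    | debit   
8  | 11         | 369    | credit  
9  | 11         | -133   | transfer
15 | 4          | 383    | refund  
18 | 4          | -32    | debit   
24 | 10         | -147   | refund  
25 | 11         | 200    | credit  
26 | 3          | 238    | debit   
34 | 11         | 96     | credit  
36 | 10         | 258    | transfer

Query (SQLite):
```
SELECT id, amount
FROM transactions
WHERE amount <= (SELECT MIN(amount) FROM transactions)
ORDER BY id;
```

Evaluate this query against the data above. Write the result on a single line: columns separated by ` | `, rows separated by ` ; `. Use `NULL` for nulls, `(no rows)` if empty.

4 | -163

Scalar subquery: MIN(amount) over all transactions rows = -163.
Keep rows where amount <= that value.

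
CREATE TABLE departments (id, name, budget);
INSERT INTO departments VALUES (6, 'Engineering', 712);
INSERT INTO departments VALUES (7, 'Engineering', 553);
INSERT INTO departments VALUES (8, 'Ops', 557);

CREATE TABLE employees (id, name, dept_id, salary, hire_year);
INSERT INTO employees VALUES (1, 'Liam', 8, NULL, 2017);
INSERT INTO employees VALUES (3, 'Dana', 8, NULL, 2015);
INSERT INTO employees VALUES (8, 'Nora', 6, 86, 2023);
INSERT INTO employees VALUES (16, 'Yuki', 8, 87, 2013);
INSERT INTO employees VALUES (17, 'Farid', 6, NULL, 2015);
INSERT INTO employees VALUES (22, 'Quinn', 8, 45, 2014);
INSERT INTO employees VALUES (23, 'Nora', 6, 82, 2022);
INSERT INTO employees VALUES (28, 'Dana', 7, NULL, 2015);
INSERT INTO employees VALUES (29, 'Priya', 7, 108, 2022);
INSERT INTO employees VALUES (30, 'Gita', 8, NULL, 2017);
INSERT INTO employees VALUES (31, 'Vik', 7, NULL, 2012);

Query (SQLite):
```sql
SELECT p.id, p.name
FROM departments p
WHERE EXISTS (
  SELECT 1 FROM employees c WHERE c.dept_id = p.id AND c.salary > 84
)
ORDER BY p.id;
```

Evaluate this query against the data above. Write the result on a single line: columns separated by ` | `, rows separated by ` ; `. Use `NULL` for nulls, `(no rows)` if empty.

For each departments row, check whether any employees with matching dept_id has salary > 84.
Keep rows where that is true.

6 | Engineering ; 7 | Engineering ; 8 | Ops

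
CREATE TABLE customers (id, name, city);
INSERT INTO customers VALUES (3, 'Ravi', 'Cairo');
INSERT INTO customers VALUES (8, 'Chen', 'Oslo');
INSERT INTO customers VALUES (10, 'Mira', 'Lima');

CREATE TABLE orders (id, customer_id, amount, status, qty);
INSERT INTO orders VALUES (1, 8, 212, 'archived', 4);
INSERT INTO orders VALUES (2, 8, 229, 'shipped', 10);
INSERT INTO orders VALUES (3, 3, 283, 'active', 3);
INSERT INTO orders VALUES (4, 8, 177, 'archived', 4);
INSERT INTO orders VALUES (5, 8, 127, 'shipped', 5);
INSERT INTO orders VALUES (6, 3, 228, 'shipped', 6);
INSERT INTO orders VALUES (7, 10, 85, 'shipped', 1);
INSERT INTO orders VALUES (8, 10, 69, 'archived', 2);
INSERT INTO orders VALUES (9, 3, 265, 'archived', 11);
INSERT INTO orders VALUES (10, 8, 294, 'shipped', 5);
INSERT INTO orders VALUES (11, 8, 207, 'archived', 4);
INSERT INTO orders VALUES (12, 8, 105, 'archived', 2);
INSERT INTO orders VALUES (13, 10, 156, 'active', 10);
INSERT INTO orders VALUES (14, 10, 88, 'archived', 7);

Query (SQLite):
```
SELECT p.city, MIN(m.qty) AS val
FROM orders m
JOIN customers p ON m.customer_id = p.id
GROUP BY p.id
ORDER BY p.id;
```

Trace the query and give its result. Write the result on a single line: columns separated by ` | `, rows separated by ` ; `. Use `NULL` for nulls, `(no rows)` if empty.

Join each orders row to its customers via customer_id.
Group joined rows by customers.id; compute MIN(m.qty) per group.
  3: ids {3, 6, 9} → MIN(m.qty)=3
  8: ids {1, 2, 4, 5, 10, 11, 12} → MIN(m.qty)=2
  10: ids {7, 8, 13, 14} → MIN(m.qty)=1

Cairo | 3 ; Oslo | 2 ; Lima | 1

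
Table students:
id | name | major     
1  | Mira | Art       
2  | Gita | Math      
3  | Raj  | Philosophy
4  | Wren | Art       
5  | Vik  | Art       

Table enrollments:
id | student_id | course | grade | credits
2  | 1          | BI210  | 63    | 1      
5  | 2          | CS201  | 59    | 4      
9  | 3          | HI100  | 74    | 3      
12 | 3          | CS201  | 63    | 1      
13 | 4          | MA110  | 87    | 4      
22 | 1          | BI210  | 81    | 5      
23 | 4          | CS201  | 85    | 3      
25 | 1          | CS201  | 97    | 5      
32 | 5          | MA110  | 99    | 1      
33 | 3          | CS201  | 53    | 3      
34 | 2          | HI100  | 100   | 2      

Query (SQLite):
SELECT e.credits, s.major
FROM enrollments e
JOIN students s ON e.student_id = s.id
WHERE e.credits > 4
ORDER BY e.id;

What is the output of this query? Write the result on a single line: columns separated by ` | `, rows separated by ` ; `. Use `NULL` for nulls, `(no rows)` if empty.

Each enrollments row matches the students row where student_id = students.id.
Then keep rows with e.credits > 4.

5 | Art ; 5 | Art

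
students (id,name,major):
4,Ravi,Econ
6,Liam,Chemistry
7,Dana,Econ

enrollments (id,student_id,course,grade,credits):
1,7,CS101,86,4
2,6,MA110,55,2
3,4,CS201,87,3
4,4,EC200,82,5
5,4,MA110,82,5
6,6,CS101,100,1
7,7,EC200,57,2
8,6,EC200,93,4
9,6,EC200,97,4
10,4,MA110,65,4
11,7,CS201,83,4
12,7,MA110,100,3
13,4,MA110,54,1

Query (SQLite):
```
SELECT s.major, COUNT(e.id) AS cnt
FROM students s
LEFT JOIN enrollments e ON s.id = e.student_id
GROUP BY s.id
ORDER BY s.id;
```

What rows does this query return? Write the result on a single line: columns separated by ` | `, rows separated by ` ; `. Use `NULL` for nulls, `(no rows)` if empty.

LEFT JOIN keeps every students row; unmatched ones get NULL for enrollments columns.
Group by students.id and compute COUNT(e.id). COUNT(col) of an all-NULL group is 0.
  4: ids {3, 4, 5, 10, 13} → COUNT(e.id)=5
  6: ids {2, 6, 8, 9} → COUNT(e.id)=4
  7: ids {1, 7, 11, 12} → COUNT(e.id)=4

Econ | 5 ; Chemistry | 4 ; Econ | 4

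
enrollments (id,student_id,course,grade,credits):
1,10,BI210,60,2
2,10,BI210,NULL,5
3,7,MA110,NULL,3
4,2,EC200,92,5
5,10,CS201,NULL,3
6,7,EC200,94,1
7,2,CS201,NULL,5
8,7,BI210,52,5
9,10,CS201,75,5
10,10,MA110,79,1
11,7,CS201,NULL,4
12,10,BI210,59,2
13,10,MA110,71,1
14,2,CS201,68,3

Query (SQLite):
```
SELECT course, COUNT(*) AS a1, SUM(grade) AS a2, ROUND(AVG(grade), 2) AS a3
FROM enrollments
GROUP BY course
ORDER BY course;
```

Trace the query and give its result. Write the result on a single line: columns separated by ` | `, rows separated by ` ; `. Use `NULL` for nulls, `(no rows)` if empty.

BI210 | 4 | 171 | 57 ; CS201 | 5 | 143 | 71.5 ; EC200 | 2 | 186 | 93 ; MA110 | 3 | 150 | 75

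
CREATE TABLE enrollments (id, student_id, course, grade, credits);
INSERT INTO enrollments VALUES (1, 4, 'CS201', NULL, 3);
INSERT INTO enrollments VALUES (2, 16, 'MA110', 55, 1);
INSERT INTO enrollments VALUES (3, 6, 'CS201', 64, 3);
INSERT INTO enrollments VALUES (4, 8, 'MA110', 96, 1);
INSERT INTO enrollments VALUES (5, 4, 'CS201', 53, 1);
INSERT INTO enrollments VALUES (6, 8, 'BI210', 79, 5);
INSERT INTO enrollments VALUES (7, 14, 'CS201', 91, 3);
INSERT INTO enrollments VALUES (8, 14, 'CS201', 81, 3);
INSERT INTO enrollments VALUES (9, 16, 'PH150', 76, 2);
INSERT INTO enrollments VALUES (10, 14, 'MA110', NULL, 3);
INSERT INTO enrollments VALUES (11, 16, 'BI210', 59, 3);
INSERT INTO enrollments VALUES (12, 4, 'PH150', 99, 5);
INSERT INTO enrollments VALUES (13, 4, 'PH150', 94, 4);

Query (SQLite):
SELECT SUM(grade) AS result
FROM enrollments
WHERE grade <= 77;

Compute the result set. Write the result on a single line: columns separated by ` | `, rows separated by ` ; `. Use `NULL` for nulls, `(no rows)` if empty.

307

Rows where grade <= 77 → grade values: [55, 64, 53, 76, 59].
SUM of non-NULL values = 307.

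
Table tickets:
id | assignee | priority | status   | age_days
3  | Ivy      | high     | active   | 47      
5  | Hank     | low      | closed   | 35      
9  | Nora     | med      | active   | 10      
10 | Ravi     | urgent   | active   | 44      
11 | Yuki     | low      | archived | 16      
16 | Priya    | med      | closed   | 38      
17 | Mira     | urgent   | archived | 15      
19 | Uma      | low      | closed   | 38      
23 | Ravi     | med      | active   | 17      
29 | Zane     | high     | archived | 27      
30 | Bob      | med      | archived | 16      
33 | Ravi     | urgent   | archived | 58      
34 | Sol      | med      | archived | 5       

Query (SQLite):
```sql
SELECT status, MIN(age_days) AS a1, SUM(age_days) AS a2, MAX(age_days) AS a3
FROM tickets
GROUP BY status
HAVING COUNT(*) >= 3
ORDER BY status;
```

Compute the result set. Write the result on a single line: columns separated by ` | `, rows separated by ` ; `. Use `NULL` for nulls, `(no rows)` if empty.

active | 10 | 118 | 47 ; archived | 5 | 137 | 58 ; closed | 35 | 111 | 38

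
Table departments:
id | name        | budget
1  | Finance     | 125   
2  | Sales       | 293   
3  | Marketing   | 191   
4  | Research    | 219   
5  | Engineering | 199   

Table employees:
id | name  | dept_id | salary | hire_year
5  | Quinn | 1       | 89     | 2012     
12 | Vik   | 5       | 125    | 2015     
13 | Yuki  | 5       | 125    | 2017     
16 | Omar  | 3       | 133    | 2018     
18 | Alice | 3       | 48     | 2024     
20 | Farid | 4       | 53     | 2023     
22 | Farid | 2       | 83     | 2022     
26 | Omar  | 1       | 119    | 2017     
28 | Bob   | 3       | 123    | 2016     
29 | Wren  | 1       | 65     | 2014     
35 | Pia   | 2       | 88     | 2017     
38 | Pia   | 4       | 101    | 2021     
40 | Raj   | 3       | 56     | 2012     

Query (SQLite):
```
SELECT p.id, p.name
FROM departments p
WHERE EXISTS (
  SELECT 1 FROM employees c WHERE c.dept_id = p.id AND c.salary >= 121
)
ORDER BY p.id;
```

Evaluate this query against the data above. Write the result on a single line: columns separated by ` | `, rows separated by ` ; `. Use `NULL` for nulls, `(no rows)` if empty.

For each departments row, check whether any employees with matching dept_id has salary >= 121.
Keep rows where that is true.

3 | Marketing ; 5 | Engineering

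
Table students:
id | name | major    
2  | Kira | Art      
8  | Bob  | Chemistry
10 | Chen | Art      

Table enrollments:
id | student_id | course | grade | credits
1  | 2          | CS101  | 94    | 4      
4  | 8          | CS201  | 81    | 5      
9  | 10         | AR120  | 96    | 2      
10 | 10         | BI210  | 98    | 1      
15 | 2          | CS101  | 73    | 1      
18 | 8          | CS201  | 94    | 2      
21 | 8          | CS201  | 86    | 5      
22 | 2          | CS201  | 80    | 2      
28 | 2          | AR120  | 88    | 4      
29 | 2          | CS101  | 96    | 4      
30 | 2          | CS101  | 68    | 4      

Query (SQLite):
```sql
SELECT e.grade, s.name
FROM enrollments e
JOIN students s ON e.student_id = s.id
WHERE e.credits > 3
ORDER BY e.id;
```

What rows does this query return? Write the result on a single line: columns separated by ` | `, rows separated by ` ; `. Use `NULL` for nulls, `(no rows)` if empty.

Each enrollments row matches the students row where student_id = students.id.
Then keep rows with e.credits > 3.

94 | Kira ; 81 | Bob ; 86 | Bob ; 88 | Kira ; 96 | Kira ; 68 | Kira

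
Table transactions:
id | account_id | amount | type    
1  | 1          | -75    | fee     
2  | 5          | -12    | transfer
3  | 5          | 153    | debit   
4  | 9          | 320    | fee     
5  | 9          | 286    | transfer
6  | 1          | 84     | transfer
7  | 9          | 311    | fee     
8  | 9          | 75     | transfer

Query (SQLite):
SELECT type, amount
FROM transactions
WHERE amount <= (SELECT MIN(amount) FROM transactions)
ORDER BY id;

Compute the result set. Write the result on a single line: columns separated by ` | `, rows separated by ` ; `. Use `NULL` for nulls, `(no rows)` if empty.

fee | -75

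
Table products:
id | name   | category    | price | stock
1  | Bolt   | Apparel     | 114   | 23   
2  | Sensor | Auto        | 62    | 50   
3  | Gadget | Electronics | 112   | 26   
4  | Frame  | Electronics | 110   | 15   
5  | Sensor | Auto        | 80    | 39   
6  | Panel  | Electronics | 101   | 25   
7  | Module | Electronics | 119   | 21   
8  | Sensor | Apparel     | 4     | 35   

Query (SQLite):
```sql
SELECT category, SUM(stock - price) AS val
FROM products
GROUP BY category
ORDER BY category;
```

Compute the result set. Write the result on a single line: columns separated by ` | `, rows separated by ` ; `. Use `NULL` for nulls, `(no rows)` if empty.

Apparel | -60 ; Auto | -53 ; Electronics | -355

For each row compute stock - price.
Group by category; take SUM of the expression per group.
  Apparel: ids {1, 8} → SUM(stock - price)=-60
  Auto: ids {2, 5} → SUM(stock - price)=-53
  Electronics: ids {3, 4, 6, 7} → SUM(stock - price)=-355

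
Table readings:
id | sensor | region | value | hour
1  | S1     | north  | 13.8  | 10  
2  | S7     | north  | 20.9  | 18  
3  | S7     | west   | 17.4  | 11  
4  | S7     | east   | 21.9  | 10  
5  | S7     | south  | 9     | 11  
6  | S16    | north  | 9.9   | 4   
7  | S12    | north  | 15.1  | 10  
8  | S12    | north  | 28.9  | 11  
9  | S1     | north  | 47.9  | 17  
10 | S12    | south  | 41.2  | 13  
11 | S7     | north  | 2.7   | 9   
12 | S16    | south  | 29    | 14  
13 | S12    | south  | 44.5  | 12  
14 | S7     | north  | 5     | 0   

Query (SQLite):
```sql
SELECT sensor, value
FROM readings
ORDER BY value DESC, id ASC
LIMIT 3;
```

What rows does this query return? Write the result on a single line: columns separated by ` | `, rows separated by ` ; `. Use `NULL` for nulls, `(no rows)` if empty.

Sort by value desc, tiebreak id asc: (47.9, id=9), (44.5, id=13), (41.2, id=10), (29, id=12), (28.9, id=8), (21.9, id=4) …. Take first 3.

S1 | 47.9 ; S12 | 44.5 ; S12 | 41.2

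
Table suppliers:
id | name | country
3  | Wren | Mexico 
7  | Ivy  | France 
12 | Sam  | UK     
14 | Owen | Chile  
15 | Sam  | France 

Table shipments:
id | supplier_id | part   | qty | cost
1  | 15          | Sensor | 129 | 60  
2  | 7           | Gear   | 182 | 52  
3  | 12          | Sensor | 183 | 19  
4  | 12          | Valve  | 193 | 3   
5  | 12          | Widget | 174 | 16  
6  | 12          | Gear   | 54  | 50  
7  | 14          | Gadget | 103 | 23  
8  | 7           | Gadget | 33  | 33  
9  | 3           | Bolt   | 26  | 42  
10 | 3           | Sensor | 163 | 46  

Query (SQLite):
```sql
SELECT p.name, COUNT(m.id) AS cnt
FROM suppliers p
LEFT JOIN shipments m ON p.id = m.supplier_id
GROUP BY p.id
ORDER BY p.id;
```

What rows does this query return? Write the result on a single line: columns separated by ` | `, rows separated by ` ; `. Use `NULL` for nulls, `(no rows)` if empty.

Wren | 2 ; Ivy | 2 ; Sam | 4 ; Owen | 1 ; Sam | 1

LEFT JOIN keeps every suppliers row; unmatched ones get NULL for shipments columns.
Group by suppliers.id and compute COUNT(m.id). COUNT(col) of an all-NULL group is 0.
  3: ids {9, 10} → COUNT(m.id)=2
  7: ids {2, 8} → COUNT(m.id)=2
  12: ids {3, 4, 5, 6} → COUNT(m.id)=4
  14: ids {7} → COUNT(m.id)=1
  15: ids {1} → COUNT(m.id)=1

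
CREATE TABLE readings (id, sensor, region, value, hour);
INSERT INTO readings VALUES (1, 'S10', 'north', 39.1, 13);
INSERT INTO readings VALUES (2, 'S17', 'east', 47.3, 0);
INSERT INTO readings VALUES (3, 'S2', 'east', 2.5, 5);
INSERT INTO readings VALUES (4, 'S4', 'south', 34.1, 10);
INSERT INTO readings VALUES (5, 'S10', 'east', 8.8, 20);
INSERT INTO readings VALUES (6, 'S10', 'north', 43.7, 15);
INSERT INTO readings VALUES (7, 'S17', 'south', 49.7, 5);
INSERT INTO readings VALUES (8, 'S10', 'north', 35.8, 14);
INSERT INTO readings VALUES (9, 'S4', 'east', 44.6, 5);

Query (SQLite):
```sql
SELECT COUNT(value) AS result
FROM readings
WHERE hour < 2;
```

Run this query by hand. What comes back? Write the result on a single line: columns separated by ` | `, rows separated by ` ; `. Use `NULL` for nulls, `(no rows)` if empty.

1

Rows where hour < 2 → value values: [47.3].
COUNT(value) counts non-NULL values → 1.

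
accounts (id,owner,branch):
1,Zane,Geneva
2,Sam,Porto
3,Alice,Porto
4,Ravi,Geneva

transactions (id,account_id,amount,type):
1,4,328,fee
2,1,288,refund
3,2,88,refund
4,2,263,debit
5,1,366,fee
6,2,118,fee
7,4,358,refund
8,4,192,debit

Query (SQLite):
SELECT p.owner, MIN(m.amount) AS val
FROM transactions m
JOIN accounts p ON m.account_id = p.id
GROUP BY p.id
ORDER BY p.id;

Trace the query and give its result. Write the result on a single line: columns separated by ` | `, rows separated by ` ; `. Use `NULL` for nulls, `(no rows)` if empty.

Zane | 288 ; Sam | 88 ; Ravi | 192

Join each transactions row to its accounts via account_id.
Group joined rows by accounts.id; compute MIN(m.amount) per group.
  1: ids {2, 5} → MIN(m.amount)=288
  2: ids {3, 4, 6} → MIN(m.amount)=88
  4: ids {1, 7, 8} → MIN(m.amount)=192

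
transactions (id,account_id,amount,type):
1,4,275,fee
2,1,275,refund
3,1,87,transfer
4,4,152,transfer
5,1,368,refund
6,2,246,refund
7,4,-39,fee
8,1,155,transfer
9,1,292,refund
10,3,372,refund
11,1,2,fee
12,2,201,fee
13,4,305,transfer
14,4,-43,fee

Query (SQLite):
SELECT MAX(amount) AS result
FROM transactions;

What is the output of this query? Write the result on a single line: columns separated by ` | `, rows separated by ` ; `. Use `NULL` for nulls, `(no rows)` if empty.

All amount values: [275, 275, 87, 152, 368, 246, -39, 155, 292, 372, 2, 201, 305, -43].
MAX of non-NULL values = 372.

372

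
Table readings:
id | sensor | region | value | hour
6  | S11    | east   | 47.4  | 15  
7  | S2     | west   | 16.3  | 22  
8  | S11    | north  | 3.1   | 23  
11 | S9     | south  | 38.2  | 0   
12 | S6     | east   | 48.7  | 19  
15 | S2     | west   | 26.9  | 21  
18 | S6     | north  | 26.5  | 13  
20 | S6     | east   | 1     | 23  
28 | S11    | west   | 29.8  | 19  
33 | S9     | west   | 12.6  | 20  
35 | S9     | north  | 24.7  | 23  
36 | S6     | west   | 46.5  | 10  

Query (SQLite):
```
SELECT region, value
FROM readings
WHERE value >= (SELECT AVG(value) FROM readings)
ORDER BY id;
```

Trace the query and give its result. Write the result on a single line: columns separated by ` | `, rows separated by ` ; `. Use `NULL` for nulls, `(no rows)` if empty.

Scalar subquery: AVG(value) over all readings rows = 26.808333 (≈; comparison uses full precision).
Keep rows where value >= that value.

east | 47.4 ; south | 38.2 ; east | 48.7 ; west | 26.9 ; west | 29.8 ; west | 46.5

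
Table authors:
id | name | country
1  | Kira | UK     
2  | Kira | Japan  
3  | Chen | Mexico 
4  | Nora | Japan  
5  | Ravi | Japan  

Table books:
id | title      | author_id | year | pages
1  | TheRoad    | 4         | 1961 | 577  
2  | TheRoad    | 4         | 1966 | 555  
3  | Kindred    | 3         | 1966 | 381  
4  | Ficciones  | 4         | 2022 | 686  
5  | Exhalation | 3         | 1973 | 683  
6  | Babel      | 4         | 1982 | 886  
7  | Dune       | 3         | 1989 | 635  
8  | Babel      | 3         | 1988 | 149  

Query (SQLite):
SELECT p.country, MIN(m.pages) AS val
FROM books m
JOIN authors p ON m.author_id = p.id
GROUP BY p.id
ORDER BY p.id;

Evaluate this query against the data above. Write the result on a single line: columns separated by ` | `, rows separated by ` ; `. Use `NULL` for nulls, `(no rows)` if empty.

Mexico | 149 ; Japan | 555

Join each books row to its authors via author_id.
Group joined rows by authors.id; compute MIN(m.pages) per group.
  3: ids {3, 5, 7, 8} → MIN(m.pages)=149
  4: ids {1, 2, 4, 6} → MIN(m.pages)=555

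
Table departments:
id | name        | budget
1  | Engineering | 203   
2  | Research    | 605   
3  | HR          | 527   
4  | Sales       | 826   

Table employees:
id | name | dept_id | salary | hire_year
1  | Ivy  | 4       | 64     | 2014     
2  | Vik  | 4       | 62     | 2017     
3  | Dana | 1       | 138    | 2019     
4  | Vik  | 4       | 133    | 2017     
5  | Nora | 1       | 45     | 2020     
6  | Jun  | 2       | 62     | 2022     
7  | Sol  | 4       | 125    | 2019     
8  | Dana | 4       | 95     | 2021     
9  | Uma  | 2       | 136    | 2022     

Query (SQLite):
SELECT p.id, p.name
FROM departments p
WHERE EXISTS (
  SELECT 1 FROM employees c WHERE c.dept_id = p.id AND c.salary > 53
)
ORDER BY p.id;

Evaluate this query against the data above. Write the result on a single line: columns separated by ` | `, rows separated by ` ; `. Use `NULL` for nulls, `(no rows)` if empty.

1 | Engineering ; 2 | Research ; 4 | Sales

For each departments row, check whether any employees with matching dept_id has salary > 53.
Keep rows where that is true.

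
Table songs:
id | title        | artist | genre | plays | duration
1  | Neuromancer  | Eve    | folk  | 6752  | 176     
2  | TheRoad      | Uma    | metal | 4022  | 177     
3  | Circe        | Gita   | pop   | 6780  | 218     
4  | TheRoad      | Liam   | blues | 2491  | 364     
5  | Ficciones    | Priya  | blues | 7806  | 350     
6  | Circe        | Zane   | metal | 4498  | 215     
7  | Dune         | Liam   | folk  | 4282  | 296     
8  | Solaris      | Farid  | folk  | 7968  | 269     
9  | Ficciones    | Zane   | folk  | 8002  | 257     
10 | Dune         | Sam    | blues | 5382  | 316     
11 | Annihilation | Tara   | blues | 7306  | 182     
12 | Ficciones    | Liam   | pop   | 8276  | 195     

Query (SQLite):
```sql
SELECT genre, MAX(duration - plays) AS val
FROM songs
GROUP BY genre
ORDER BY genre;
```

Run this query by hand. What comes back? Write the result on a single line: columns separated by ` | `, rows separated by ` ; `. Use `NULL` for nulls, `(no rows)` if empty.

blues | -2127 ; folk | -3986 ; metal | -3845 ; pop | -6562

For each row compute duration - plays.
Group by genre; take MAX of the expression per group.
  blues: ids {4, 5, 10, 11} → MAX(duration - plays)=-2127
  folk: ids {1, 7, 8, 9} → MAX(duration - plays)=-3986
  metal: ids {2, 6} → MAX(duration - plays)=-3845
  pop: ids {3, 12} → MAX(duration - plays)=-6562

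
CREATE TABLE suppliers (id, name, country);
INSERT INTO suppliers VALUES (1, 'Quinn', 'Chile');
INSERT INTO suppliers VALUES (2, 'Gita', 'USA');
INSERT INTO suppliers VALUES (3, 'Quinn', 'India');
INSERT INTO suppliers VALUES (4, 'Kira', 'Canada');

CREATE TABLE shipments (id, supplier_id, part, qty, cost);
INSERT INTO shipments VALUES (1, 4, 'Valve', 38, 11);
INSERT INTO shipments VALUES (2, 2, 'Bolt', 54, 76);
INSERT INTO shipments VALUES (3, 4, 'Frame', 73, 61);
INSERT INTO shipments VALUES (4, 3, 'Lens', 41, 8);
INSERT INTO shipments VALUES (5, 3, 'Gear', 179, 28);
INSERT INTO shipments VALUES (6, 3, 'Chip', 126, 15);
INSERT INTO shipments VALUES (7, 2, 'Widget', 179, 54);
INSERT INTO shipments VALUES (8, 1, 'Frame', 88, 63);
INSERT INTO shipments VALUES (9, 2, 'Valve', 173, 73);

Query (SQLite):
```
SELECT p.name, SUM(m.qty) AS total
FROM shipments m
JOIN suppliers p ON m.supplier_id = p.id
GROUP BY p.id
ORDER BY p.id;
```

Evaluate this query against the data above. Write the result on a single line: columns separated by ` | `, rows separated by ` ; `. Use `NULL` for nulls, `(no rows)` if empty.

Join each shipments row to its suppliers via supplier_id.
Group joined rows by suppliers.id; compute SUM(m.qty) per group.
  1: ids {8} → SUM(m.qty)=88
  2: ids {2, 7, 9} → SUM(m.qty)=406
  3: ids {4, 5, 6} → SUM(m.qty)=346
  4: ids {1, 3} → SUM(m.qty)=111

Quinn | 88 ; Gita | 406 ; Quinn | 346 ; Kira | 111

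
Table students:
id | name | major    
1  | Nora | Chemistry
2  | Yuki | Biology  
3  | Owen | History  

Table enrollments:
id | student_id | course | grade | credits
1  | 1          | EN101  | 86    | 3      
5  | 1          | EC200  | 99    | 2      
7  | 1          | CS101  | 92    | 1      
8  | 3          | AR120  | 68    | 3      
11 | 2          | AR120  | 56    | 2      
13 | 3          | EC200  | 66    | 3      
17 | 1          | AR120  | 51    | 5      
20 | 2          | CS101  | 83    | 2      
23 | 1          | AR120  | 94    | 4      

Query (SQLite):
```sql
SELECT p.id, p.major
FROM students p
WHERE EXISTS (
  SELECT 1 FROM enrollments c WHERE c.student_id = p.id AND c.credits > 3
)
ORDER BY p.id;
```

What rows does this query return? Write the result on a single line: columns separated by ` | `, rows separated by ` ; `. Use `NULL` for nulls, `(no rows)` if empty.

1 | Chemistry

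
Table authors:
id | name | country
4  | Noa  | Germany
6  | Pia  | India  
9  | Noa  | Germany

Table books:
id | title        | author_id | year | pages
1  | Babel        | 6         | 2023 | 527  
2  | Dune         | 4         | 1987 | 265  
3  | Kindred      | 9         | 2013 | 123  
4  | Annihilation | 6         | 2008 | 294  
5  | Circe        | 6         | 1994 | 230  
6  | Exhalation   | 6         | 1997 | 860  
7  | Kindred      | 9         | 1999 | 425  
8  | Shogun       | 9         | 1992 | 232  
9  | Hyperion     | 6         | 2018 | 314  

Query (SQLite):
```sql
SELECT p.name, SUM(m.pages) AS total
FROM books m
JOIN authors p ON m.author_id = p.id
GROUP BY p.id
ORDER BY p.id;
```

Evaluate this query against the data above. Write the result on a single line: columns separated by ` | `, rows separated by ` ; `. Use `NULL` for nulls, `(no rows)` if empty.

Join each books row to its authors via author_id.
Group joined rows by authors.id; compute SUM(m.pages) per group.
  4: ids {2} → SUM(m.pages)=265
  6: ids {1, 4, 5, 6, 9} → SUM(m.pages)=2225
  9: ids {3, 7, 8} → SUM(m.pages)=780

Noa | 265 ; Pia | 2225 ; Noa | 780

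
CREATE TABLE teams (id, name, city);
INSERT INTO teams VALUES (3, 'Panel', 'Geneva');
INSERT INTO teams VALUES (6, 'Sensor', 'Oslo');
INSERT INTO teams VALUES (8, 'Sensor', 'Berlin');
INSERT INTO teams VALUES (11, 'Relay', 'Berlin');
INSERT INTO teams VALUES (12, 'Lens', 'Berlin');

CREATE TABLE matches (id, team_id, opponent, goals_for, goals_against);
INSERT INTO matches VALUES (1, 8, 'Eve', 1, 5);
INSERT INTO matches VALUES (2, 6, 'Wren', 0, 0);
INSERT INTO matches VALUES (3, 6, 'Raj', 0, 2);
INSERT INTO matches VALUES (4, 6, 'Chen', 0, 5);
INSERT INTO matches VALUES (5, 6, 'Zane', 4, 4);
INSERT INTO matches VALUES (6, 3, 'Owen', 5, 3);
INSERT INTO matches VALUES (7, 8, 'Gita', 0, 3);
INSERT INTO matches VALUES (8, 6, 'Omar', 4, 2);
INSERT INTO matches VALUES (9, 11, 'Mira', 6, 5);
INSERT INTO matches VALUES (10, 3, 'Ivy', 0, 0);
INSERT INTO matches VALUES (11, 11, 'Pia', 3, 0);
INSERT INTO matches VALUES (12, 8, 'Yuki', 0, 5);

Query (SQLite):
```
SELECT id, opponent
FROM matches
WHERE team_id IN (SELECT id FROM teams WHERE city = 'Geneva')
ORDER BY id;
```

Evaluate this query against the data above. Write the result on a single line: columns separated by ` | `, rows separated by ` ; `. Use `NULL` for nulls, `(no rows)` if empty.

Inner query: teams.id where city = 'Geneva'.
Outer: keep matches rows whose team_id is in that set.
Inner query → {3}

6 | Owen ; 10 | Ivy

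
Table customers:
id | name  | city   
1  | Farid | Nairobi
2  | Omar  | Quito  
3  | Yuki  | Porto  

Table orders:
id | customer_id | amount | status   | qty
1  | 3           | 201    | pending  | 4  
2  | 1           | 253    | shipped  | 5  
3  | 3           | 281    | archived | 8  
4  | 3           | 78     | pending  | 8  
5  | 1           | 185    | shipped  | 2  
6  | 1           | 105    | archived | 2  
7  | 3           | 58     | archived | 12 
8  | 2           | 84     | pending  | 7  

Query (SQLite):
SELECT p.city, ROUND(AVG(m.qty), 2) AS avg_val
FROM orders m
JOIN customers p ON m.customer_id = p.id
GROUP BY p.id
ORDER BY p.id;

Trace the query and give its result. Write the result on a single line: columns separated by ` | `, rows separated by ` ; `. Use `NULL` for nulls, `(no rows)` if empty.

Join each orders row to its customers via customer_id.
Group joined rows by customers.id; compute ROUND(AVG(m.qty), 2) per group.
  1: ids {2, 5, 6} → ROUND(AVG(m.qty), 2)=3
  2: ids {8} → ROUND(AVG(m.qty), 2)=7
  3: ids {1, 3, 4, 7} → ROUND(AVG(m.qty), 2)=8

Nairobi | 3 ; Quito | 7 ; Porto | 8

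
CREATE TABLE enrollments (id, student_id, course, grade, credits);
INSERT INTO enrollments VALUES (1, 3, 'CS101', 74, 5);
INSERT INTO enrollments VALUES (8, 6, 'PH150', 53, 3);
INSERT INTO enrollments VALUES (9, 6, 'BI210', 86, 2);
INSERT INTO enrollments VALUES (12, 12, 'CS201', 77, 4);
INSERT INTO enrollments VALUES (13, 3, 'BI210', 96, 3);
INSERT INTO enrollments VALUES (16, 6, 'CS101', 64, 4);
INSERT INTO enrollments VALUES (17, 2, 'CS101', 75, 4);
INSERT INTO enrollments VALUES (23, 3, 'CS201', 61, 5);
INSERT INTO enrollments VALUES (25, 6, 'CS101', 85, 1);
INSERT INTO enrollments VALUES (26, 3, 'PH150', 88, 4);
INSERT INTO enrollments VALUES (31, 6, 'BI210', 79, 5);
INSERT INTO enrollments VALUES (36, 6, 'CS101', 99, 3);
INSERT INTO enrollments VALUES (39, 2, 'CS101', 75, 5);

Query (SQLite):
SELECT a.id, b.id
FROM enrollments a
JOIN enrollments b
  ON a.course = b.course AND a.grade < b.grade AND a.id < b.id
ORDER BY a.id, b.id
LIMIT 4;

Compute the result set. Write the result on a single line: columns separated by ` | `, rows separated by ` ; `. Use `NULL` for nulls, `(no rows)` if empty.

1 | 17 ; 1 | 25 ; 1 | 36 ; 1 | 39

Pairs (a,b) with same course, a.grade < b.grade, a.id < b.id.
course groups: BI210:{9,13,31} CS101:{1,16,17,25,36,39} CS201:{12,23} PH150:{8,26}
Ordered by (a.id, b.id); first 4.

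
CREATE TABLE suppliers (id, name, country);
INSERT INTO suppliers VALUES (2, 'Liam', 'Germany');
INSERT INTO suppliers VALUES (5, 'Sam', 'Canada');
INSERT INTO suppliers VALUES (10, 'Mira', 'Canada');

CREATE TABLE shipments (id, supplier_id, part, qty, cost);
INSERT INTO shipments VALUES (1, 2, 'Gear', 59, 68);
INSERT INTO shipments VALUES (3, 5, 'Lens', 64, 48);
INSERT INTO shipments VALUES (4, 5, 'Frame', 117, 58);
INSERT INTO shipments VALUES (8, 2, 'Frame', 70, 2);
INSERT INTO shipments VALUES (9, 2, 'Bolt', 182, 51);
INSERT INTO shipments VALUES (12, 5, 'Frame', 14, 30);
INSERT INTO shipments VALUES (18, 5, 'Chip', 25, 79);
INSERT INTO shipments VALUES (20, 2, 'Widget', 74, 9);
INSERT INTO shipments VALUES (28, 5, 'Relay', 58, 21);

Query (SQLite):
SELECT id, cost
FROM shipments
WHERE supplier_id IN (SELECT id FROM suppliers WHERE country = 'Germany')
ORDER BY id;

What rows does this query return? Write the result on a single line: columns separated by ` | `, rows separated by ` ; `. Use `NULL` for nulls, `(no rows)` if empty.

Inner query: suppliers.id where country = 'Germany'.
Outer: keep shipments rows whose supplier_id is in that set.
Inner query → {2}

1 | 68 ; 8 | 2 ; 9 | 51 ; 20 | 9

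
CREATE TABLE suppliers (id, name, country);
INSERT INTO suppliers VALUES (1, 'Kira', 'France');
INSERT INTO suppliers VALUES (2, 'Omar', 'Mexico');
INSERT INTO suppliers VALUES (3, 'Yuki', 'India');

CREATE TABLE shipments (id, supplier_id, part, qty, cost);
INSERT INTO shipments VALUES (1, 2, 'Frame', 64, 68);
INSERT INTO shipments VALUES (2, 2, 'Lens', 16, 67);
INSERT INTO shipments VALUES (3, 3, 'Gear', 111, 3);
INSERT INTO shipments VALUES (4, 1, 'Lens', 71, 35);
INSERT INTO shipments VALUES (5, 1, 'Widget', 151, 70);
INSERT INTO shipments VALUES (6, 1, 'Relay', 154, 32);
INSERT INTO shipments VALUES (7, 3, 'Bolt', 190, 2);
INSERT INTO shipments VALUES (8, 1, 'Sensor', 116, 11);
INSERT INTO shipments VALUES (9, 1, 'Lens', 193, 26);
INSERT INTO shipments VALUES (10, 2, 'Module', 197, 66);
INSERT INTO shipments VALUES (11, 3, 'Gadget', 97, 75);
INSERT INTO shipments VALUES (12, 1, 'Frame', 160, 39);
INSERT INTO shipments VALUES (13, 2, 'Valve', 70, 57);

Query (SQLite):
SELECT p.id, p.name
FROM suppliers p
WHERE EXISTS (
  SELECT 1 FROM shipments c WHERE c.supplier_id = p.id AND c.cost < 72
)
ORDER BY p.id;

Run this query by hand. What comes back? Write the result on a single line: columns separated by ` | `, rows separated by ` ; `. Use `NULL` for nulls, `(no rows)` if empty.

1 | Kira ; 2 | Omar ; 3 | Yuki

For each suppliers row, check whether any shipments with matching supplier_id has cost < 72.
Keep rows where that is true.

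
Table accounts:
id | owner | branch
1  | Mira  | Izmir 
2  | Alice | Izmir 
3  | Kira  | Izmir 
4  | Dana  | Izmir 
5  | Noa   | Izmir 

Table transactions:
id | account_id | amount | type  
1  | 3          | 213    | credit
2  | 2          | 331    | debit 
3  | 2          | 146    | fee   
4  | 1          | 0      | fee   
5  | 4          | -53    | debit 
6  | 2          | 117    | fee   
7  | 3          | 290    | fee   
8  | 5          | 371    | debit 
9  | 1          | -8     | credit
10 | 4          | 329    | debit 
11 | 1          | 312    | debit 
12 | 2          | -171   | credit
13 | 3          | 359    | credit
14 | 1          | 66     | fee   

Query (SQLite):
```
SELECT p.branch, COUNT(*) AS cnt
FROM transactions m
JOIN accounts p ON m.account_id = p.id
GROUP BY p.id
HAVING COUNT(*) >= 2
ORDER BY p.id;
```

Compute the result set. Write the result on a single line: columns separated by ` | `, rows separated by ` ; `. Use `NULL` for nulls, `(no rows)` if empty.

Izmir | 4 ; Izmir | 4 ; Izmir | 3 ; Izmir | 2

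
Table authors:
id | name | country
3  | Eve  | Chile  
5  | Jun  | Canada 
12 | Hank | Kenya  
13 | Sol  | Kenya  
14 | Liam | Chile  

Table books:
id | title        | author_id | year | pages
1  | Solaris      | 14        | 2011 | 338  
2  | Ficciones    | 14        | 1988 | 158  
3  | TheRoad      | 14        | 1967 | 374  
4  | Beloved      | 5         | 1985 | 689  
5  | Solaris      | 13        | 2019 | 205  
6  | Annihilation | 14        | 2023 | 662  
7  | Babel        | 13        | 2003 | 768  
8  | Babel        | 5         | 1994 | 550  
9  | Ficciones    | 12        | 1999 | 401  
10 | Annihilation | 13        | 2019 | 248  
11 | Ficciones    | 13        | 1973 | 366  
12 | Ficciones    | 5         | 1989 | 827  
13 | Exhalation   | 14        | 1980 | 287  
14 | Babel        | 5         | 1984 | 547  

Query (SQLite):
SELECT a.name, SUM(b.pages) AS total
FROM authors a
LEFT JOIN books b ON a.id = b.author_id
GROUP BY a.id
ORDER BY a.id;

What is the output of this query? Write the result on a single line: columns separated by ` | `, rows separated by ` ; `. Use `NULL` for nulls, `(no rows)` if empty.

Eve | NULL ; Jun | 2613 ; Hank | 401 ; Sol | 1587 ; Liam | 1819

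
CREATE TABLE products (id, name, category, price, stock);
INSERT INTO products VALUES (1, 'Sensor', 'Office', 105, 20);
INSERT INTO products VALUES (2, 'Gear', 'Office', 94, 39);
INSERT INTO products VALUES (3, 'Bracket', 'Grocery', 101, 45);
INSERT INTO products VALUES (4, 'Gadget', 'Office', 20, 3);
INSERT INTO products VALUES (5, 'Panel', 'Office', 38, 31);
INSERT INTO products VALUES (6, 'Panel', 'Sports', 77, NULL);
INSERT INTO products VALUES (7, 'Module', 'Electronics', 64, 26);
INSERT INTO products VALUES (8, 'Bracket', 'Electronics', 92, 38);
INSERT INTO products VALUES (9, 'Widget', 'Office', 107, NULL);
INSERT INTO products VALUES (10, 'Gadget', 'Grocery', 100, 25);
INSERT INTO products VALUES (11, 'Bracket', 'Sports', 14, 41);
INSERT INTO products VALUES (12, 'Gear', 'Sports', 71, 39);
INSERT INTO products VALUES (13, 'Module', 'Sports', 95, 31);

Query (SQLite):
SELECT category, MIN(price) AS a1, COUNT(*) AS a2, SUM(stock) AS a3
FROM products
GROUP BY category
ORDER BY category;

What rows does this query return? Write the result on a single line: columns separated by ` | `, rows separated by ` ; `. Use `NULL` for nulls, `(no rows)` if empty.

Electronics | 64 | 2 | 64 ; Grocery | 100 | 2 | 70 ; Office | 20 | 5 | 93 ; Sports | 14 | 4 | 111

Group products by category.
Per group compute: MIN(price), COUNT(*), SUM(stock).
  Electronics: ids {7, 8} → MIN(price)=64, COUNT(*)=2, SUM(stock)=64
  Grocery: ids {3, 10} → MIN(price)=100, COUNT(*)=2, SUM(stock)=70
  Office: ids {1, 2, 4, 5, 9} → MIN(price)=20, COUNT(*)=5, SUM(stock)=93
  Sports: ids {6, 11, 12, 13} → MIN(price)=14, COUNT(*)=4, SUM(stock)=111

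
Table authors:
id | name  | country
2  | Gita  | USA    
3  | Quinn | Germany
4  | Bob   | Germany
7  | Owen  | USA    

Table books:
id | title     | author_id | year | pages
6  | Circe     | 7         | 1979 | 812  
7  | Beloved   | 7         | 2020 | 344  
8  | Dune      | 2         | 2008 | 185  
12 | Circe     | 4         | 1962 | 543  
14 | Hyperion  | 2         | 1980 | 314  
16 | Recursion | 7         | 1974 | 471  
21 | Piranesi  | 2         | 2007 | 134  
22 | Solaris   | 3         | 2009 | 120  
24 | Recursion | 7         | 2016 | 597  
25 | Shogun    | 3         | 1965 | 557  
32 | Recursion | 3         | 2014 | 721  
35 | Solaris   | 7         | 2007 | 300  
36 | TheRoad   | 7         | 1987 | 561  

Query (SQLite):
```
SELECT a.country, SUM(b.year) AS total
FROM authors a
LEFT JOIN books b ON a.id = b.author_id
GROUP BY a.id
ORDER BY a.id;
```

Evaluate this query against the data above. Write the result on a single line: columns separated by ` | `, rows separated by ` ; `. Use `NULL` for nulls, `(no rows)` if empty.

LEFT JOIN keeps every authors row; unmatched ones get NULL for books columns.
Group by authors.id and compute SUM(b.year). SUM over an all-NULL group is NULL.
  2: ids {8, 14, 21} → SUM(b.year)=5995
  3: ids {22, 25, 32} → SUM(b.year)=5988
  4: ids {12} → SUM(b.year)=1962
  7: ids {6, 7, 16, 24, 35, 36} → SUM(b.year)=11983

USA | 5995 ; Germany | 5988 ; Germany | 1962 ; USA | 11983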